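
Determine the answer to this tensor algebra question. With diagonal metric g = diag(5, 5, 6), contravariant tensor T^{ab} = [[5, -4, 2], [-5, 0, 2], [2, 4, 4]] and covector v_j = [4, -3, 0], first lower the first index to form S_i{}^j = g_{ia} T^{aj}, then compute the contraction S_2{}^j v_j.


Step 1: lower the first index. For a diagonal metric, g_{ia} T^{aj} = g_{ii} T^{ij} (no sum on i).
g_{22} = 5
S_2{}^1 = 5 * T^{21} = 5 * -5 = -25
S_2{}^2 = 5 * T^{22} = 5 * 0 = 0
S_2{}^3 = 5 * T^{23} = 5 * 2 = 10
Step 2: contract S_2{}^j with v_j.
S_2{}^1 * v_1 = -25 * 4 = -100
S_2{}^2 * v_2 = 0 * -3 = 0
S_2{}^3 * v_3 = 10 * 0 = 0
Result = -100 + 0 + 0 = -100

-100


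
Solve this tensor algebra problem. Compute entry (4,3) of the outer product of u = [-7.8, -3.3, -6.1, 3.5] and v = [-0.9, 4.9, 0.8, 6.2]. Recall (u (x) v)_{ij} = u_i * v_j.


The outer product entry T_{ij} = u_i * v_j.
We need i=4, j=3.
u_4 = 3.5, v_3 = 0.8
T_{4,3} = 3.5 * 0.8 = 2.8

2.8


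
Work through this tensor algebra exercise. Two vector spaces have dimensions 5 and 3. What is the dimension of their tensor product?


The dimension of a tensor product is the product of dimensions.
dim(V) = 5, dim(W) = 3
dim(V (x) W) = 5 * 3 = 15

15


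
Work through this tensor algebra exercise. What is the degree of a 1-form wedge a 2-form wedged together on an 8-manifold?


The degree of a wedge product is the sum of the degrees of the individual forms.
Degrees: 1, 2
Total degree = 1 + 2 = 3

3


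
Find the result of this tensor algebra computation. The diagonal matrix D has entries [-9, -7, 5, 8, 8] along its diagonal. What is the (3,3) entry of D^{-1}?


For a diagonal matrix, the inverse has entries (D^{-1})_{ii} = 1/d_{ii}.
The diagonal entries are: d_{11} = -9, d_{22} = -7, d_{33} = 5, d_{44} = 8, d_{55} = 8
We need (D^{-1})_{33} = 1/d_{33} = 1/5 = 1/5

1/5


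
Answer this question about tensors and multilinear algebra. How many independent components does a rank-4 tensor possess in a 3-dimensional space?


The number of components of a rank-r tensor in d dimensions is d^r.
Here d = 3 and r = 4.
3^4 = 81

81


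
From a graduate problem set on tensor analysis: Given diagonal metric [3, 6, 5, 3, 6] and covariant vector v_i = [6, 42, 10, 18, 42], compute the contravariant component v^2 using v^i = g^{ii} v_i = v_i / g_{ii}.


To raise an index with a diagonal metric: v^i = v_i / g_{ii}.
For index 2: v_2 = 42, g_{22} = 6
v^2 = 42 / 6 = 7

7


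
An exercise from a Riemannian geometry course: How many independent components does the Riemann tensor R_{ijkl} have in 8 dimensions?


The Riemann tensor in d dimensions has d^2(d^2 - 1)/12 independent components.
d = 8, so d^2 = 64
d^2 - 1 = 63
d^2(d^2 - 1) = 64 * 63 = 4032
Divide by 12: 4032 / 12 = 336

336


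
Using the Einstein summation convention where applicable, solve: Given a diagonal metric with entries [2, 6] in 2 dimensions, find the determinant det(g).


For a diagonal metric, the determinant is the product of diagonal entries.
Diagonal entries: 2, 6
det(g) = 2 * 6 = 12

12


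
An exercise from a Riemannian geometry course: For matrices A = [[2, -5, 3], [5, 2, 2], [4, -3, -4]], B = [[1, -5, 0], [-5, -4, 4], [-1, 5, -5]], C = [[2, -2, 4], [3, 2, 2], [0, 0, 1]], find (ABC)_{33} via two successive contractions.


(ABC)_{33} = sum_m (AB)_{3m} C_{m3}. First compute row 3 of AB.
(AB)_{31} = 4*1 + -3*-5 + -4*-1 = 23
(AB)_{32} = 4*-5 + -3*-4 + -4*5 = -28
(AB)_{33} = 4*0 + -3*4 + -4*-5 = 8
Now contract with column 3 of C:
(AB)_{31} * C_{13} = 23 * 4 = 92
(AB)_{32} * C_{23} = -28 * 2 = -56
(AB)_{33} * C_{33} = 8 * 1 = 8
(ABC)_{33} = 92 + -56 + 8 = 44

44


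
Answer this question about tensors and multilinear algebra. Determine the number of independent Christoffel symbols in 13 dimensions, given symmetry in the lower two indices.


Christoffel symbols Gamma^k_{ij} are symmetric in i,j, so there are d * d(d+1)/2 independent symbols.
d = 13
d(d+1)/2 = 13 * 14 / 2 = 91
Total = 13 * 91 = 1183

1183


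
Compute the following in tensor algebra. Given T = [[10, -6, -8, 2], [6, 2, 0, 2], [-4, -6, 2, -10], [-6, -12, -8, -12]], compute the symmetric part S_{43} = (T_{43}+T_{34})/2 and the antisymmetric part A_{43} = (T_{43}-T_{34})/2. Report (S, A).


T_{43} = -8
T_{34} = -10
S_{43} = (-8 + -10)/2 = -18/2 = -9
A_{43} = (-8 - -10)/2 = 2/2 = 1
Check: S + A = -9 + 1 = -8 = T_{43}.

(-9, 1)


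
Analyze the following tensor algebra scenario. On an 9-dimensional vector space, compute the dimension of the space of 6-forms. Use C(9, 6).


The dimension of the space of p-forms on an n-dimensional space is C(n, p).
n = 9, p = 6
C(9, 6) = 9! / (6! * 3!) = 84

84


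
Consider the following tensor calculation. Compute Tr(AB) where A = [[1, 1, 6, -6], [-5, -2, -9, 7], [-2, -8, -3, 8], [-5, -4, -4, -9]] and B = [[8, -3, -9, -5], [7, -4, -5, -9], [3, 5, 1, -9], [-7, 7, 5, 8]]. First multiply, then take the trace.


Tr(AB) = sum_i (AB)_{ii} where (AB)_{ii} = sum_k A_{ik} B_{ki}.
(AB)_{11} = 1*8 + 1*7 + 6*3 + -6*-7 = 75
(AB)_{22} = -5*-3 + -2*-4 + -9*5 + 7*7 = 27
(AB)_{33} = -2*-9 + -8*-5 + -3*1 + 8*5 = 95
(AB)_{44} = -5*-5 + -4*-9 + -4*-9 + -9*8 = 25
Tr(AB) = 75 + 27 + 95 + 25 = 222

222


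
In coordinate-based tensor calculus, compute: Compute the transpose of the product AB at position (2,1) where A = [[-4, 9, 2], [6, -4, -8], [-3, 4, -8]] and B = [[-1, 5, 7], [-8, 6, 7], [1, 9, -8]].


(AB)^T_{ij} = (AB)_{ji} = sum_k A_{jk} B_{ki}.
For i=2, j=1 we need (AB)_{12}:
A_{11} * B_{12} = -4 * 5 = -20
A_{12} * B_{22} = 9 * 6 = 54
A_{13} * B_{32} = 2 * 9 = 18
Sum = -20 + 54 + 18 = 52

52


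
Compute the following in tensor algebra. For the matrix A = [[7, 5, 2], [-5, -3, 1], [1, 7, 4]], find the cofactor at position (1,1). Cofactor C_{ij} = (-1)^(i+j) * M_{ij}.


To find cofactor C_{11}, delete row 1 and column 1.
The resulting 2x2 submatrix is: [[-3, 1], [7, 4]]
Minor M_{11} = -3*4 - 1*7
  = -12 - 7 = -19
Sign = (-1)^(1+1) = (-1)^2 = 1
Cofactor C_{11} = 1 * -19 = -19

-19


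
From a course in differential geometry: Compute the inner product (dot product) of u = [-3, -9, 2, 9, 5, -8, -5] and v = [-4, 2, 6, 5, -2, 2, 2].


The inner product u . v = sum of u_i * v_i.
Term-by-term: -3 * -4, -9 * 2, 2 * 6, 9 * 5, 5 * -2, -8 * 2, -5 * 2
Products: 12, -18, 12, 45, -10, -16, -10
Sum = 12 + -18 + 12 + 45 + -10 + -16 + -10 = 15

15


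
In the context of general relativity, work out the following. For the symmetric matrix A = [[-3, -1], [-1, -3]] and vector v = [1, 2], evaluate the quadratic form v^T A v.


First compute Av:
(Av)_1 = -3*1 + -1*2 = -5
(Av)_2 = -1*1 + -3*2 = -7
Av = [-5, -7]
Then v^T (Av) = 1*-5 + 2*-7
= -5 + -14 = -19

-19


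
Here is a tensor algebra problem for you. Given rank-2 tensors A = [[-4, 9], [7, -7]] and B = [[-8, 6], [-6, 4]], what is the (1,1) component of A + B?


Tensor addition is component-wise: (A + B)_{ij} = A_{ij} + B_{ij}.
A_{11} = -4
B_{11} = -8
(A + B)_{11} = -4 + -8 = -12

-12


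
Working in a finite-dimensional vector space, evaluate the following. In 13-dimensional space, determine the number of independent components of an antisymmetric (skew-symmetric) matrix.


An antisymmetric rank-2 tensor satisfies A_{ij} = -A_{ji}, so diagonal entries are zero.
The independent components are the upper-triangular entries: C(n, 2) = n(n-1)/2.
n = 13
C(13, 2) = 13 * 12 / 2 = 156 / 2 = 78

78


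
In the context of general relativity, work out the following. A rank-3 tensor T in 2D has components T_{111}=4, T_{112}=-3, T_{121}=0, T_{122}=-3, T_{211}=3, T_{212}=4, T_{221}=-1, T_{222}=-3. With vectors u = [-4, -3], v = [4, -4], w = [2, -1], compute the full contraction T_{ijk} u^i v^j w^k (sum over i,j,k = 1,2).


S = sum over i,j,k of T_{ijk} u_i v_j w_k. Expanding all 8 terms:
T_{111}*u_1*v_1*w_1 = 4*-4*4*2 = -128  (running total: -128)
T_{112}*u_1*v_1*w_2 = -3*-4*4*-1 = -48  (running total: -176)
T_{121}*u_1*v_2*w_1 = 0*-4*-4*2 = 0  (running total: -176)
T_{122}*u_1*v_2*w_2 = -3*-4*-4*-1 = 48  (running total: -128)
T_{211}*u_2*v_1*w_1 = 3*-3*4*2 = -72  (running total: -200)
T_{212}*u_2*v_1*w_2 = 4*-3*4*-1 = 48  (running total: -152)
T_{221}*u_2*v_2*w_1 = -1*-3*-4*2 = -24  (running total: -176)
T_{222}*u_2*v_2*w_2 = -3*-3*-4*-1 = 36  (running total: -140)
S = -140

-140


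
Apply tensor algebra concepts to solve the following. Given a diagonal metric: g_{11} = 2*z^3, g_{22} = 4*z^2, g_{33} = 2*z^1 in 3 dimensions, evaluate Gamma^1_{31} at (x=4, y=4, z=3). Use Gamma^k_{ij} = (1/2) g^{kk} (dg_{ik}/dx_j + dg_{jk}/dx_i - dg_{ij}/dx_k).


For a diagonal metric, Gamma^k_{ij} = (1/2) g^{kk} (dg_{ik}/dx_j + dg_{jk}/dx_i - dg_{ij}/dx_k).
The metric is diagonal, so g_{ab} = 0 for a != b.
At the given point: g_{11} = 54, g_{22} = 36, g_{33} = 6
g^{11} = 1/54
dg_{31}/dx_1 = 0 (off-diagonal)
dg_{11}/dx_3 = dg_{11}/dx_3 = 54
dg_{31}/dx_1 = 0 (off-diagonal)
Numerator = 0 + 54 - 0 = 54
Gamma^1_{31} = 54 / (2 * 54) = 1/2

1/2


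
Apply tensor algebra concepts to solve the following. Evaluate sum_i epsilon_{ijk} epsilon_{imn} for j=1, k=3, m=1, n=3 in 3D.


Using the identity: epsilon_{ijk} epsilon_{imn} = delta_{jm} delta_{kn} - delta_{jn} delta_{km}.
delta_{11} = 1
delta_{33} = 1
delta_{13} = 0
delta_{31} = 0
Result = 1 * 1 - 0 * 0 = 1 - 0 = 1

1


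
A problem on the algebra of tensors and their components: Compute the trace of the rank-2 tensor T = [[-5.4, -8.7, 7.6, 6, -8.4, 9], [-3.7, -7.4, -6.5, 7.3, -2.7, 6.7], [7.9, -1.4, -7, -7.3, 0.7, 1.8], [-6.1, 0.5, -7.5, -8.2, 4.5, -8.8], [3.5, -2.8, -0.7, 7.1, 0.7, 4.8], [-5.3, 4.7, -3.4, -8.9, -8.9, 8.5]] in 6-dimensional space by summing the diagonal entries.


The contraction (trace) of a rank-2 tensor is the sum of its diagonal elements.
Diagonal entries: A[1,1] = -5.4, A[2,2] = -7.4, A[3,3] = -7, A[4,4] = -8.2, A[5,5] = 0.7, A[6,6] = 8.5
Tr(A) = -5.4 + -7.4 + -7 + -8.2 + 0.7 + 8.5 = -18.8

-18.8


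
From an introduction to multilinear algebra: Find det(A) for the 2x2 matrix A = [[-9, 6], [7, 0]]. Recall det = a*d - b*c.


For a 2x2 matrix [[a, b], [c, d]], det = a*d - b*c.
a = -9, b = 6, c = 7, d = 0
a*d = -9 * 0 = 0
b*c = 6 * 7 = 42
det = 0 - 42 = -42

-42


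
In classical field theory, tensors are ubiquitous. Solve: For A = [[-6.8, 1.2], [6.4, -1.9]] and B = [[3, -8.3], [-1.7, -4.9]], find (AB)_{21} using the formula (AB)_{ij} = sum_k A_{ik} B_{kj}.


(AB)_{ij} = sum_k A_{ik} B_{kj}.
For i=2, j=1:
A_{21} * B_{11} = 6.4 * 3 = 19.2
A_{22} * B_{21} = -1.9 * -1.7 = 3.23
Sum = 19.2 + 3.23 = 22.43

22.43


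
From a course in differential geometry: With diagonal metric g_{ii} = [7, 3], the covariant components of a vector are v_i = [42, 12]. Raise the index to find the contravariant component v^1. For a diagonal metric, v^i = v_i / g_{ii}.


To raise an index with a diagonal metric: v^i = v_i / g_{ii}.
For index 1: v_1 = 42, g_{11} = 7
v^1 = 42 / 7 = 6

6


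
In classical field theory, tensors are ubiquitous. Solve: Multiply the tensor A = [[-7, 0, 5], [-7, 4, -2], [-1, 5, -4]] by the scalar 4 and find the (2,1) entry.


Scalar multiplication: (cA)_{ij} = c * A_{ij}.
c = 4
A_{21} = -7
(cA)_{21} = 4 * -7 = -28

-28


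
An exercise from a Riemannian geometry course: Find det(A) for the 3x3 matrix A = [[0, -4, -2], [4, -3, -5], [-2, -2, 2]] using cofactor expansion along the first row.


Expanding along the first row, det(A) = a11*M_11 - a12*M_12 + a13*M_13, where M_1j is the (1,j) minor.
Minor M_11 = -3*2 - -5*-2 = -16
Minor M_12 = 4*2 - -5*-2 = -2
Minor M_13 = 4*-2 - -3*-2 = -14
det = 0*(-16) - -4*(-2) + -2*(-14)
    = 0 - 8 + 28
    = 20

20


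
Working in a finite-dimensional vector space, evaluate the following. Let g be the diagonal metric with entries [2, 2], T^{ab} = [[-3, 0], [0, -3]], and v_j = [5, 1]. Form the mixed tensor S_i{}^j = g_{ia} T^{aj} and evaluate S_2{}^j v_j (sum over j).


Step 1: lower the first index. For a diagonal metric, g_{ia} T^{aj} = g_{ii} T^{ij} (no sum on i).
g_{22} = 2
S_2{}^1 = 2 * T^{21} = 2 * 0 = 0
S_2{}^2 = 2 * T^{22} = 2 * -3 = -6
Step 2: contract S_2{}^j with v_j.
S_2{}^1 * v_1 = 0 * 5 = 0
S_2{}^2 * v_2 = -6 * 1 = -6
Result = 0 + -6 = -6

-6


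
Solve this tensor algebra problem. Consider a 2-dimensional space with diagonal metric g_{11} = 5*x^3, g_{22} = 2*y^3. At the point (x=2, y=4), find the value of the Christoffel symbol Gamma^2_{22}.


For a diagonal metric, Gamma^k_{ij} = (1/2) g^{kk} (dg_{ik}/dx_j + dg_{jk}/dx_i - dg_{ij}/dx_k).
The metric is diagonal, so g_{ab} = 0 for a != b.
At the given point: g_{11} = 40, g_{22} = 128
g^{22} = 1/128
dg_{22}/dx_2 = dg_{22}/dx_2 = 96
dg_{22}/dx_2 = dg_{22}/dx_2 = 96
dg_{22}/dx_2 = dg_{22}/dx_2 = 96
Numerator = 96 + 96 - 96 = 96
Gamma^2_{22} = 96 / (2 * 128) = 3/8

3/8


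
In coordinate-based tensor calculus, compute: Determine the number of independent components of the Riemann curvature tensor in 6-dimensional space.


The Riemann tensor in d dimensions has d^2(d^2 - 1)/12 independent components.
d = 6, so d^2 = 36
d^2 - 1 = 35
d^2(d^2 - 1) = 36 * 35 = 1260
Divide by 12: 1260 / 12 = 105

105


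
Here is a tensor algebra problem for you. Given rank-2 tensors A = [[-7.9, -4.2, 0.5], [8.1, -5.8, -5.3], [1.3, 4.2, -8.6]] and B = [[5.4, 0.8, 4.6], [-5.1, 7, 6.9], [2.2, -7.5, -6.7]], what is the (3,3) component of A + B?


Tensor addition is component-wise: (A + B)_{ij} = A_{ij} + B_{ij}.
A_{33} = -8.6
B_{33} = -6.7
(A + B)_{33} = -8.6 + -6.7 = -15.3

-15.3


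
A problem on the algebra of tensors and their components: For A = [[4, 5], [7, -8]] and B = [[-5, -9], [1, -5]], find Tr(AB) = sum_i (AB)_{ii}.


Tr(AB) = sum_i (AB)_{ii} where (AB)_{ii} = sum_k A_{ik} B_{ki}.
(AB)_{11} = 4*-5 + 5*1 = -15
(AB)_{22} = 7*-9 + -8*-5 = -23
Tr(AB) = -15 + -23 = -38

-38


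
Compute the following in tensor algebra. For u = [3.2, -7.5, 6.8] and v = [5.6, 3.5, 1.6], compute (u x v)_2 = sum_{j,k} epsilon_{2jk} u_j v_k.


(u x v)_2 = sum_{j,k} epsilon_{2jk} u_j v_k. Only permutations of (1,2,3) contribute; the two non-zero terms are:
eps_{213} u_1 v_3 = -1 * 3.2 * 1.6 = -5.12
eps_{231} u_3 v_1 = 1 * 6.8 * 5.6 = 38.08
(u x v)_2 = 32.96

32.96


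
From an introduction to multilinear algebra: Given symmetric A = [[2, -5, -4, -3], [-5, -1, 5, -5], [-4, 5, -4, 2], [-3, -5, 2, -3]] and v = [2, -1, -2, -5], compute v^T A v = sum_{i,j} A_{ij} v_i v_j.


First compute Av:
(Av)_1 = 2*2 + -5*-1 + -4*-2 + -3*-5 = 32
(Av)_2 = -5*2 + -1*-1 + 5*-2 + -5*-5 = 6
(Av)_3 = -4*2 + 5*-1 + -4*-2 + 2*-5 = -15
(Av)_4 = -3*2 + -5*-1 + 2*-2 + -3*-5 = 10
Av = [32, 6, -15, 10]
Then v^T (Av) = 2*32 + -1*6 + -2*-15 + -5*10
= 64 + -6 + 30 + -50 = 38

38


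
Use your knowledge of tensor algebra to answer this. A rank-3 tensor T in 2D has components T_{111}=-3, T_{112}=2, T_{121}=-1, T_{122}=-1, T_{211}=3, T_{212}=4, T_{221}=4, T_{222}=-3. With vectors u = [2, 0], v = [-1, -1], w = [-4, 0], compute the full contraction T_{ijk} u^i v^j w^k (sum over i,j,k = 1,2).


S = sum over i,j,k of T_{ijk} u_i v_j w_k. Expanding all 8 terms:
T_{111}*u_1*v_1*w_1 = -3*2*-1*-4 = -24  (running total: -24)
T_{112}*u_1*v_1*w_2 = 2*2*-1*0 = 0  (running total: -24)
T_{121}*u_1*v_2*w_1 = -1*2*-1*-4 = -8  (running total: -32)
T_{122}*u_1*v_2*w_2 = -1*2*-1*0 = 0  (running total: -32)
T_{211}*u_2*v_1*w_1 = 3*0*-1*-4 = 0  (running total: -32)
T_{212}*u_2*v_1*w_2 = 4*0*-1*0 = 0  (running total: -32)
T_{221}*u_2*v_2*w_1 = 4*0*-1*-4 = 0  (running total: -32)
T_{222}*u_2*v_2*w_2 = -3*0*-1*0 = 0  (running total: -32)
S = -32

-32


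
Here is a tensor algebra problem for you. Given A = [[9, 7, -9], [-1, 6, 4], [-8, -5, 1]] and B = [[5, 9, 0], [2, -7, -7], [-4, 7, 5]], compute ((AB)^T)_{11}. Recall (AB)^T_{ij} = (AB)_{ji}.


(AB)^T_{ij} = (AB)_{ji} = sum_k A_{jk} B_{ki}.
For i=1, j=1 we need (AB)_{11}:
A_{11} * B_{11} = 9 * 5 = 45
A_{12} * B_{21} = 7 * 2 = 14
A_{13} * B_{31} = -9 * -4 = 36
Sum = 45 + 14 + 36 = 95

95


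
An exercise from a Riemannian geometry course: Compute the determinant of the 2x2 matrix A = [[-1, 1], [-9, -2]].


For a 2x2 matrix [[a, b], [c, d]], det = a*d - b*c.
a = -1, b = 1, c = -9, d = -2
a*d = -1 * -2 = 2
b*c = 1 * -9 = -9
det = 2 - -9 = 11

11


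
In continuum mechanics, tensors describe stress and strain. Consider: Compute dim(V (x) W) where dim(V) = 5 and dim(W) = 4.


The dimension of a tensor product is the product of dimensions.
dim(V) = 5, dim(W) = 4
dim(V (x) W) = 5 * 4 = 20

20


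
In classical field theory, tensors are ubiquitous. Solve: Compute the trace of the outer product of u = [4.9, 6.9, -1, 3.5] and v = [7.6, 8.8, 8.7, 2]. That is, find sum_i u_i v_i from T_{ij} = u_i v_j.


The outer product gives T_{ij} = u_i v_j.
The trace (contraction) is Tr(T) = sum_i T_{ii} = sum_i u_i v_i.
Diagonal entries:
T_{11} = u_1 * v_1 = 4.9 * 7.6 = 37.24
T_{22} = u_2 * v_2 = 6.9 * 8.8 = 60.72
T_{33} = u_3 * v_3 = -1 * 8.7 = -8.7
T_{44} = u_4 * v_4 = 3.5 * 2 = 7
Tr(T) = 37.24 + 60.72 + -8.7 + 7 = 96.26

96.26


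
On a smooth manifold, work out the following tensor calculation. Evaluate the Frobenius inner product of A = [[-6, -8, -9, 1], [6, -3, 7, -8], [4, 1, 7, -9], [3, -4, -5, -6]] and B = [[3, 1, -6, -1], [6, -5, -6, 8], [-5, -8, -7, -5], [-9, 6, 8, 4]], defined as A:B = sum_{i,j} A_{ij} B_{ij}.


A:B = sum over all i,j of A_{ij} * B_{ij}.
Row 1: -6*3=-18, -8*1=-8, -9*-6=54, 1*-1=-1 => row sum = 27
Row 2: 6*6=36, -3*-5=15, 7*-6=-42, -8*8=-64 => row sum = -55
Row 3: 4*-5=-20, 1*-8=-8, 7*-7=-49, -9*-5=45 => row sum = -32
Row 4: 3*-9=-27, -4*6=-24, -5*8=-40, -6*4=-24 => row sum = -115
Total = 27 + -55 + -32 + -115 = -175

-175


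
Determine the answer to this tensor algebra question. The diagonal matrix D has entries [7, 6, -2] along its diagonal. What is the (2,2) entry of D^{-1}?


For a diagonal matrix, the inverse has entries (D^{-1})_{ii} = 1/d_{ii}.
The diagonal entries are: d_{11} = 7, d_{22} = 6, d_{33} = -2
We need (D^{-1})_{22} = 1/d_{22} = 1/6 = 1/6

1/6


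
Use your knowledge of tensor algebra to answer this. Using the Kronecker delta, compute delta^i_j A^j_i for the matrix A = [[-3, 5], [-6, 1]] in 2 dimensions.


The contraction (trace) of a rank-2 tensor is the sum of its diagonal elements.
Diagonal entries: A[1,1] = -3, A[2,2] = 1
Tr(A) = -3 + 1 = -2

-2


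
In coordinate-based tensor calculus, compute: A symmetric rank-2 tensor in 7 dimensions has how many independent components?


A symmetric rank-2 tensor in d dimensions has d(d+1)/2 independent components.
d = 7
d(d+1)/2 = 7 * 8 / 2 = 56 / 2 = 28

28


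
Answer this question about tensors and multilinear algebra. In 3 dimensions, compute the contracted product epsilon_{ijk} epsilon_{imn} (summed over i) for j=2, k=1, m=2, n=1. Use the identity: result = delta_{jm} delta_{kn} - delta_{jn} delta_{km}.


Using the identity: epsilon_{ijk} epsilon_{imn} = delta_{jm} delta_{kn} - delta_{jn} delta_{km}.
delta_{22} = 1
delta_{11} = 1
delta_{21} = 0
delta_{12} = 0
Result = 1 * 1 - 0 * 0 = 1 - 0 = 1

1


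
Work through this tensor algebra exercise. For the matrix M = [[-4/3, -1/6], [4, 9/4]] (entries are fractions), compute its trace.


The trace is the sum of diagonal entries.
Diagonal: M[1,1] = -4/3, M[2,2] = 9/4
Tr(M) = -4/3 + 9/4
Computing step by step:
After adding M[1,1]: -4/3
After adding M[2,2]: 11/12
Tr(M) = 11/12

11/12


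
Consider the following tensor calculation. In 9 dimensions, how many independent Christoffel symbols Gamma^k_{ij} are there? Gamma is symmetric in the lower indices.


Christoffel symbols Gamma^k_{ij} are symmetric in i,j, so there are d * d(d+1)/2 independent symbols.
d = 9
d(d+1)/2 = 9 * 10 / 2 = 45
Total = 9 * 45 = 405

405


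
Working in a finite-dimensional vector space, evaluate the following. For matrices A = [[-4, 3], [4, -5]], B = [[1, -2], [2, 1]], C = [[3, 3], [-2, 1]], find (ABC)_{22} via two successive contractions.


(ABC)_{22} = sum_m (AB)_{2m} C_{m2}. First compute row 2 of AB.
(AB)_{21} = 4*1 + -5*2 = -6
(AB)_{22} = 4*-2 + -5*1 = -13
Now contract with column 2 of C:
(AB)_{21} * C_{12} = -6 * 3 = -18
(AB)_{22} * C_{22} = -13 * 1 = -13
(ABC)_{22} = -18 + -13 = -31

-31


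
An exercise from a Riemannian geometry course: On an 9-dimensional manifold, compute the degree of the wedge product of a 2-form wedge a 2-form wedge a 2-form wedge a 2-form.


The degree of a wedge product is the sum of the degrees of the individual forms.
Degrees: 2, 2, 2, 2
Total degree = 2 + 2 + 2 + 2 = 8

8


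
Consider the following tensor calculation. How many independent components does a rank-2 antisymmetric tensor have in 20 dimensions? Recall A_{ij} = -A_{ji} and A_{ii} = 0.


An antisymmetric rank-2 tensor satisfies A_{ij} = -A_{ji}, so diagonal entries are zero.
The independent components are the upper-triangular entries: C(n, 2) = n(n-1)/2.
n = 20
C(20, 2) = 20 * 19 / 2 = 380 / 2 = 190

190


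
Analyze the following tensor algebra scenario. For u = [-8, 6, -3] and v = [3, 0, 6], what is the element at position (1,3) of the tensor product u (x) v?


The outer product entry T_{ij} = u_i * v_j.
We need i=1, j=3.
u_1 = -8, v_3 = 6
T_{1,3} = -8 * 6 = -48

-48


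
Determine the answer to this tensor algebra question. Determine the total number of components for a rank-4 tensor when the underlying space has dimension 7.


The number of components of a rank-r tensor in d dimensions is d^r.
Here d = 7 and r = 4.
7^4 = 2401

2401


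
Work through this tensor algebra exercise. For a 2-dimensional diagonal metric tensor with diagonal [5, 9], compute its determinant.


For a diagonal metric, the determinant is the product of diagonal entries.
Diagonal entries: 5, 9
det(g) = 5 * 9 = 45

45


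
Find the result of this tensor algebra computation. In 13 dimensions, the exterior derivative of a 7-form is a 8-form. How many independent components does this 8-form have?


The exterior derivative of a p-form is a (p+1)-form.
Its number of independent components is C(n, p+1).
n = 13, p+1 = 8
C(13, 8) = 1287

1287


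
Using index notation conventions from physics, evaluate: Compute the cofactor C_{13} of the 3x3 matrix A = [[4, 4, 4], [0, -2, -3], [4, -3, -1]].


To find cofactor C_{13}, delete row 1 and column 3.
The resulting 2x2 submatrix is: [[0, -2], [4, -3]]
Minor M_{13} = 0*-3 - -2*4
  = 0 - -8 = 8
Sign = (-1)^(1+3) = (-1)^4 = 1
Cofactor C_{13} = 1 * 8 = 8

8


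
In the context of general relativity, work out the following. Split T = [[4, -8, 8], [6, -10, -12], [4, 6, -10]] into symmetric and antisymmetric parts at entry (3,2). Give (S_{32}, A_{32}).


T_{32} = 6
T_{23} = -12
S_{32} = (6 + -12)/2 = -6/2 = -3
A_{32} = (6 - -12)/2 = 18/2 = 9
Check: S + A = -3 + 9 = 6 = T_{32}.

(-3, 9)


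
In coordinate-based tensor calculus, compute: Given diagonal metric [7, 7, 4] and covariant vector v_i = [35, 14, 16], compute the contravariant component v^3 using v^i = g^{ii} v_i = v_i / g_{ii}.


To raise an index with a diagonal metric: v^i = v_i / g_{ii}.
For index 3: v_3 = 16, g_{33} = 4
v^3 = 16 / 4 = 4

4


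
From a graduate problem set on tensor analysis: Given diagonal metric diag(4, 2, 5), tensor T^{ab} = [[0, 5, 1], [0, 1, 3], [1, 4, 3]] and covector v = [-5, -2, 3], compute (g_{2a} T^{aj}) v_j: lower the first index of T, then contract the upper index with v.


Step 1: lower the first index. For a diagonal metric, g_{ia} T^{aj} = g_{ii} T^{ij} (no sum on i).
g_{22} = 2
S_2{}^1 = 2 * T^{21} = 2 * 0 = 0
S_2{}^2 = 2 * T^{22} = 2 * 1 = 2
S_2{}^3 = 2 * T^{23} = 2 * 3 = 6
Step 2: contract S_2{}^j with v_j.
S_2{}^1 * v_1 = 0 * -5 = 0
S_2{}^2 * v_2 = 2 * -2 = -4
S_2{}^3 * v_3 = 6 * 3 = 18
Result = 0 + -4 + 18 = 14

14


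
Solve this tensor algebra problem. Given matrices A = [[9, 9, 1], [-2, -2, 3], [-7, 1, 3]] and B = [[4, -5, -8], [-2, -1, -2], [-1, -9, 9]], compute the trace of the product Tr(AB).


Tr(AB) = sum_i (AB)_{ii} where (AB)_{ii} = sum_k A_{ik} B_{ki}.
(AB)_{11} = 9*4 + 9*-2 + 1*-1 = 17
(AB)_{22} = -2*-5 + -2*-1 + 3*-9 = -15
(AB)_{33} = -7*-8 + 1*-2 + 3*9 = 81
Tr(AB) = 17 + -15 + 81 = 83

83


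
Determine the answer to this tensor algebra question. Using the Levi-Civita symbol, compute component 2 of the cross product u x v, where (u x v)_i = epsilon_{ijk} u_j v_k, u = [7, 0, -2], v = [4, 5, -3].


(u x v)_2 = sum_{j,k} epsilon_{2jk} u_j v_k. Only permutations of (1,2,3) contribute; the two non-zero terms are:
eps_{213} u_1 v_3 = -1 * 7 * -3 = 21
eps_{231} u_3 v_1 = 1 * -2 * 4 = -8
(u x v)_2 = 13

13


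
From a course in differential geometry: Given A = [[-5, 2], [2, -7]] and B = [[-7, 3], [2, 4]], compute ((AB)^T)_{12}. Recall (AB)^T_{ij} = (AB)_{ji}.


(AB)^T_{ij} = (AB)_{ji} = sum_k A_{jk} B_{ki}.
For i=1, j=2 we need (AB)_{21}:
A_{21} * B_{11} = 2 * -7 = -14
A_{22} * B_{21} = -7 * 2 = -14
Sum = -14 + -14 = -28

-28


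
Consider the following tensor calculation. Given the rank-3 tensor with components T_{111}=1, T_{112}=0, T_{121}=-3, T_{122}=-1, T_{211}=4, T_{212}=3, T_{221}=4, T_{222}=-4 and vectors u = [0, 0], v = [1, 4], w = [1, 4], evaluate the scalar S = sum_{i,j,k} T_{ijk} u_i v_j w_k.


S = sum over i,j,k of T_{ijk} u_i v_j w_k. Expanding all 8 terms:
T_{111}*u_1*v_1*w_1 = 1*0*1*1 = 0  (running total: 0)
T_{112}*u_1*v_1*w_2 = 0*0*1*4 = 0  (running total: 0)
T_{121}*u_1*v_2*w_1 = -3*0*4*1 = 0  (running total: 0)
T_{122}*u_1*v_2*w_2 = -1*0*4*4 = 0  (running total: 0)
T_{211}*u_2*v_1*w_1 = 4*0*1*1 = 0  (running total: 0)
T_{212}*u_2*v_1*w_2 = 3*0*1*4 = 0  (running total: 0)
T_{221}*u_2*v_2*w_1 = 4*0*4*1 = 0  (running total: 0)
T_{222}*u_2*v_2*w_2 = -4*0*4*4 = 0  (running total: 0)
S = 0

0


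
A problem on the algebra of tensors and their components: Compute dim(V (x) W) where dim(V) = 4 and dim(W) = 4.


The dimension of a tensor product is the product of dimensions.
dim(V) = 4, dim(W) = 4
dim(V (x) W) = 4 * 4 = 16

16


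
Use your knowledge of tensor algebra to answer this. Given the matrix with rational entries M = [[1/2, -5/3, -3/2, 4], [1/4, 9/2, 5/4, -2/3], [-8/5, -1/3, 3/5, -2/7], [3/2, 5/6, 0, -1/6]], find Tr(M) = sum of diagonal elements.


The trace is the sum of diagonal entries.
Diagonal: M[1,1] = 1/2, M[2,2] = 9/2, M[3,3] = 3/5, M[4,4] = -1/6
Tr(M) = 1/2 + 9/2 + 3/5 + -1/6
Computing step by step:
After adding M[1,1]: 1/2
After adding M[2,2]: 5
After adding M[3,3]: 28/5
After adding M[4,4]: 163/30
Tr(M) = 163/30

163/30


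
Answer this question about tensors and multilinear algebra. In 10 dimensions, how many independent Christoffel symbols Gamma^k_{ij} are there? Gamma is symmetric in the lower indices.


Christoffel symbols Gamma^k_{ij} are symmetric in i,j, so there are d * d(d+1)/2 independent symbols.
d = 10
d(d+1)/2 = 10 * 11 / 2 = 55
Total = 10 * 55 = 550

550


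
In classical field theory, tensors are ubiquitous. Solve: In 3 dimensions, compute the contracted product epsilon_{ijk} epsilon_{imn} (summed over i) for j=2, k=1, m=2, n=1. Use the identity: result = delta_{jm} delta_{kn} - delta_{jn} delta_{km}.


Using the identity: epsilon_{ijk} epsilon_{imn} = delta_{jm} delta_{kn} - delta_{jn} delta_{km}.
delta_{22} = 1
delta_{11} = 1
delta_{21} = 0
delta_{12} = 0
Result = 1 * 1 - 0 * 0 = 1 - 0 = 1

1


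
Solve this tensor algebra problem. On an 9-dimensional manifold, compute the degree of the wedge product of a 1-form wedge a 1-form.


The degree of a wedge product is the sum of the degrees of the individual forms.
Degrees: 1, 1
Total degree = 1 + 1 = 2

2


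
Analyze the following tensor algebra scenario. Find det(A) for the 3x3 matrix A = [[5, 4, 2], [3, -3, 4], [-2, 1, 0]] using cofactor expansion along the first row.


Expanding along the first row, det(A) = a11*M_11 - a12*M_12 + a13*M_13, where M_1j is the (1,j) minor.
Minor M_11 = -3*0 - 4*1 = -4
Minor M_12 = 3*0 - 4*-2 = 8
Minor M_13 = 3*1 - -3*-2 = -3
det = 5*(-4) - 4*(8) + 2*(-3)
    = -20 - 32 + -6
    = -58

-58


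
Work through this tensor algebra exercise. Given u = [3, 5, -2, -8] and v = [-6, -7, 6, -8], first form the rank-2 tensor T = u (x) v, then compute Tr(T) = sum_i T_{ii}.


The outer product gives T_{ij} = u_i v_j.
The trace (contraction) is Tr(T) = sum_i T_{ii} = sum_i u_i v_i.
Diagonal entries:
T_{11} = u_1 * v_1 = 3 * -6 = -18
T_{22} = u_2 * v_2 = 5 * -7 = -35
T_{33} = u_3 * v_3 = -2 * 6 = -12
T_{44} = u_4 * v_4 = -8 * -8 = 64
Tr(T) = -18 + -35 + -12 + 64 = -1

-1


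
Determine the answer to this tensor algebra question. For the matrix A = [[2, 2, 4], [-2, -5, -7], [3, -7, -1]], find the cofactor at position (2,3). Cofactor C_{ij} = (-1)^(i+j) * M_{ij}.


To find cofactor C_{23}, delete row 2 and column 3.
The resulting 2x2 submatrix is: [[2, 2], [3, -7]]
Minor M_{23} = 2*-7 - 2*3
  = -14 - 6 = -20
Sign = (-1)^(2+3) = (-1)^5 = -1
Cofactor C_{23} = -1 * -20 = 20

20


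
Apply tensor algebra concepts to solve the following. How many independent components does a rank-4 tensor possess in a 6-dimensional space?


The number of components of a rank-r tensor in d dimensions is d^r.
Here d = 6 and r = 4.
6^4 = 1296

1296


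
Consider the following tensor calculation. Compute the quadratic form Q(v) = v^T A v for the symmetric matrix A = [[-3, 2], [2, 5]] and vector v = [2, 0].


First compute Av:
(Av)_1 = -3*2 + 2*0 = -6
(Av)_2 = 2*2 + 5*0 = 4
Av = [-6, 4]
Then v^T (Av) = 2*-6 + 0*4
= -12 + 0 = -12

-12


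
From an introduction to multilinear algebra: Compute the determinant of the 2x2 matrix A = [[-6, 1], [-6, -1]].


For a 2x2 matrix [[a, b], [c, d]], det = a*d - b*c.
a = -6, b = 1, c = -6, d = -1
a*d = -6 * -1 = 6
b*c = 1 * -6 = -6
det = 6 - -6 = 12

12


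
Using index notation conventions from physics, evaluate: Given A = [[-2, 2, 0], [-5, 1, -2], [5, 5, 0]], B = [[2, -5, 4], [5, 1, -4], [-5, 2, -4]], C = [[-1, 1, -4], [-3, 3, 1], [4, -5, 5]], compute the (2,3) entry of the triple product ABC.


(ABC)_{23} = sum_m (AB)_{2m} C_{m3}. First compute row 2 of AB.
(AB)_{21} = -5*2 + 1*5 + -2*-5 = 5
(AB)_{22} = -5*-5 + 1*1 + -2*2 = 22
(AB)_{23} = -5*4 + 1*-4 + -2*-4 = -16
Now contract with column 3 of C:
(AB)_{21} * C_{13} = 5 * -4 = -20
(AB)_{22} * C_{23} = 22 * 1 = 22
(AB)_{23} * C_{33} = -16 * 5 = -80
(ABC)_{23} = -20 + 22 + -80 = -78

-78


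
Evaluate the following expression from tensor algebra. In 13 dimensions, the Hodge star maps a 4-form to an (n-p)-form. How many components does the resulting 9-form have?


The Hodge dual of a p-form on an n-dimensional manifold is an (n-p)-form.
n = 13, p = 4, so dual degree = 13 - 4 = 9
The number of components is C(n, n-p) = C(13, 9) = 715

715


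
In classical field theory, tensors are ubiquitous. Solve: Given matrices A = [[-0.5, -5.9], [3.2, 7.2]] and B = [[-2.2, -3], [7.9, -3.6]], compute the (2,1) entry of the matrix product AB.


(AB)_{ij} = sum_k A_{ik} B_{kj}.
For i=2, j=1:
A_{21} * B_{11} = 3.2 * -2.2 = -7.04
A_{22} * B_{21} = 7.2 * 7.9 = 56.88
Sum = -7.04 + 56.88 = 49.84

49.84


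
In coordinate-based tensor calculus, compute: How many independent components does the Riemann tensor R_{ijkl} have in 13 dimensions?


The Riemann tensor in d dimensions has d^2(d^2 - 1)/12 independent components.
d = 13, so d^2 = 169
d^2 - 1 = 168
d^2(d^2 - 1) = 169 * 168 = 28392
Divide by 12: 28392 / 12 = 2366

2366


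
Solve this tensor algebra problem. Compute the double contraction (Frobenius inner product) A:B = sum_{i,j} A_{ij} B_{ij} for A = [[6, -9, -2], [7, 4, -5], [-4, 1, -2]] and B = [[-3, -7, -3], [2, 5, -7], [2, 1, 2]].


A:B = sum over all i,j of A_{ij} * B_{ij}.
Row 1: 6*-3=-18, -9*-7=63, -2*-3=6 => row sum = 51
Row 2: 7*2=14, 4*5=20, -5*-7=35 => row sum = 69
Row 3: -4*2=-8, 1*1=1, -2*2=-4 => row sum = -11
Total = 51 + 69 + -11 = 109

109


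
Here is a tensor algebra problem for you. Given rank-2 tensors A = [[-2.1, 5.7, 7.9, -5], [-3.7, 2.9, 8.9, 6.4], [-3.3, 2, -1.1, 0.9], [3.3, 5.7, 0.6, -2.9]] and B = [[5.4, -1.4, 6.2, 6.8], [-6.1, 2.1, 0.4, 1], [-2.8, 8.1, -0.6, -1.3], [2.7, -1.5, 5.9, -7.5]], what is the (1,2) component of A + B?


Tensor addition is component-wise: (A + B)_{ij} = A_{ij} + B_{ij}.
A_{12} = 5.7
B_{12} = -1.4
(A + B)_{12} = 5.7 + -1.4 = 4.3

4.3


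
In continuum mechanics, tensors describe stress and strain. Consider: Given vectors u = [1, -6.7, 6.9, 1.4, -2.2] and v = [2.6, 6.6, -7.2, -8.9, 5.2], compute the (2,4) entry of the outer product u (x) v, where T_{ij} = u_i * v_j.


The outer product entry T_{ij} = u_i * v_j.
We need i=2, j=4.
u_2 = -6.7, v_4 = -8.9
T_{2,4} = -6.7 * -8.9 = 59.63

59.63


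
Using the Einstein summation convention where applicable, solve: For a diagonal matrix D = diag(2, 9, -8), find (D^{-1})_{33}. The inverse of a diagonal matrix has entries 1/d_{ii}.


For a diagonal matrix, the inverse has entries (D^{-1})_{ii} = 1/d_{ii}.
The diagonal entries are: d_{11} = 2, d_{22} = 9, d_{33} = -8
We need (D^{-1})_{33} = 1/d_{33} = 1/-8 = -1/8

-1/8


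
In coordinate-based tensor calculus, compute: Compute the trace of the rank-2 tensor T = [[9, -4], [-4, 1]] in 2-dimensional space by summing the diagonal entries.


The contraction (trace) of a rank-2 tensor is the sum of its diagonal elements.
Diagonal entries: A[1,1] = 9, A[2,2] = 1
Tr(A) = 9 + 1 = 10

10


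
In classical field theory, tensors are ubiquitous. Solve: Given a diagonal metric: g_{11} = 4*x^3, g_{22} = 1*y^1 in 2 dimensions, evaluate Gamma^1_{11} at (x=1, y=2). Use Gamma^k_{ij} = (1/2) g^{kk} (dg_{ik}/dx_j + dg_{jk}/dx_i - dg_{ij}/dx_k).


For a diagonal metric, Gamma^k_{ij} = (1/2) g^{kk} (dg_{ik}/dx_j + dg_{jk}/dx_i - dg_{ij}/dx_k).
The metric is diagonal, so g_{ab} = 0 for a != b.
At the given point: g_{11} = 4, g_{22} = 2
g^{11} = 1/4
dg_{11}/dx_1 = dg_{11}/dx_1 = 12
dg_{11}/dx_1 = dg_{11}/dx_1 = 12
dg_{11}/dx_1 = dg_{11}/dx_1 = 12
Numerator = 12 + 12 - 12 = 12
Gamma^1_{11} = 12 / (2 * 4) = 3/2

3/2


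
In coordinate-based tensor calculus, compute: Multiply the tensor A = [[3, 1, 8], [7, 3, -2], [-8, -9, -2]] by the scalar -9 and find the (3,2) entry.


Scalar multiplication: (cA)_{ij} = c * A_{ij}.
c = -9
A_{32} = -9
(cA)_{32} = -9 * -9 = 81

81


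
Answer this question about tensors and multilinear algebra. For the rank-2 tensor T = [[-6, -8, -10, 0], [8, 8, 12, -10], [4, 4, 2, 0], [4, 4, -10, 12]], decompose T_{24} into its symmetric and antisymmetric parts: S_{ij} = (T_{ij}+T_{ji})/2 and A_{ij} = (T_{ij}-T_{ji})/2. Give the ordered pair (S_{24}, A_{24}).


T_{24} = -10
T_{42} = 4
S_{24} = (-10 + 4)/2 = -6/2 = -3
A_{24} = (-10 - 4)/2 = -14/2 = -7
Check: S + A = -3 + -7 = -10 = T_{24}.

(-3, -7)


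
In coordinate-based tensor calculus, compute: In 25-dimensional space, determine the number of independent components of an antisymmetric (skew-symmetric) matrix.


An antisymmetric rank-2 tensor satisfies A_{ij} = -A_{ji}, so diagonal entries are zero.
The independent components are the upper-triangular entries: C(n, 2) = n(n-1)/2.
n = 25
C(25, 2) = 25 * 24 / 2 = 600 / 2 = 300

300


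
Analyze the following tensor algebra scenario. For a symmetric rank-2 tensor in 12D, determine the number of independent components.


A symmetric rank-2 tensor in d dimensions has d(d+1)/2 independent components.
d = 12
d(d+1)/2 = 12 * 13 / 2 = 156 / 2 = 78

78


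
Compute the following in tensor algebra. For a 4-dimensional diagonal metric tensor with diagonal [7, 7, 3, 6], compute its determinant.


For a diagonal metric, the determinant is the product of diagonal entries.
Diagonal entries: 7, 7, 3, 6
det(g) = 7 * 7 * 3 * 6 = 882

882


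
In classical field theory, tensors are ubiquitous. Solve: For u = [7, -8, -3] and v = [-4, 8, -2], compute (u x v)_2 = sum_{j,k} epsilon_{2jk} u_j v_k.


(u x v)_2 = sum_{j,k} epsilon_{2jk} u_j v_k. Only permutations of (1,2,3) contribute; the two non-zero terms are:
eps_{213} u_1 v_3 = -1 * 7 * -2 = 14
eps_{231} u_3 v_1 = 1 * -3 * -4 = 12
(u x v)_2 = 26

26


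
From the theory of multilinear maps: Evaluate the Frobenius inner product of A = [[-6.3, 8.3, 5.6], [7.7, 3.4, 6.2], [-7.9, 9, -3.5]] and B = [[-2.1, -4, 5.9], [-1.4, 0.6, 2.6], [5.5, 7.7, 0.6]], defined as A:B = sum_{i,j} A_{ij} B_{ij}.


A:B = sum over all i,j of A_{ij} * B_{ij}.
Row 1: -6.3*-2.1=13.23, 8.3*-4=-33.2, 5.6*5.9=33.04 => row sum = 13.07
Row 2: 7.7*-1.4=-10.78, 3.4*0.6=2.04, 6.2*2.6=16.12 => row sum = 7.38
Row 3: -7.9*5.5=-43.45, 9*7.7=69.3, -3.5*0.6=-2.1 => row sum = 23.75
Total = 13.07 + 7.38 + 23.75 = 44.2

44.2


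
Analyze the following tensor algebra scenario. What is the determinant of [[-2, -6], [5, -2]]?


For a 2x2 matrix [[a, b], [c, d]], det = a*d - b*c.
a = -2, b = -6, c = 5, d = -2
a*d = -2 * -2 = 4
b*c = -6 * 5 = -30
det = 4 - -30 = 34

34


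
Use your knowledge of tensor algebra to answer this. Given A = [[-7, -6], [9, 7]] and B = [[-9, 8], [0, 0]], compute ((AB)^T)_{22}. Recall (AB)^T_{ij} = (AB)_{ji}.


(AB)^T_{ij} = (AB)_{ji} = sum_k A_{jk} B_{ki}.
For i=2, j=2 we need (AB)_{22}:
A_{21} * B_{12} = 9 * 8 = 72
A_{22} * B_{22} = 7 * 0 = 0
Sum = 72 + 0 = 72

72


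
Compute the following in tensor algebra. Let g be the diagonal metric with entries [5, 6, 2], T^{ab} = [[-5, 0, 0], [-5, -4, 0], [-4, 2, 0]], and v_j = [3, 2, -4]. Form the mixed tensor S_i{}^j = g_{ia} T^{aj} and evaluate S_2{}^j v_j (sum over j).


Step 1: lower the first index. For a diagonal metric, g_{ia} T^{aj} = g_{ii} T^{ij} (no sum on i).
g_{22} = 6
S_2{}^1 = 6 * T^{21} = 6 * -5 = -30
S_2{}^2 = 6 * T^{22} = 6 * -4 = -24
S_2{}^3 = 6 * T^{23} = 6 * 0 = 0
Step 2: contract S_2{}^j with v_j.
S_2{}^1 * v_1 = -30 * 3 = -90
S_2{}^2 * v_2 = -24 * 2 = -48
S_2{}^3 * v_3 = 0 * -4 = 0
Result = -90 + -48 + 0 = -138

-138


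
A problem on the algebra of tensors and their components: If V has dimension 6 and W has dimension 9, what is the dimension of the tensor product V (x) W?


The dimension of a tensor product is the product of dimensions.
dim(V) = 6, dim(W) = 9
dim(V (x) W) = 6 * 9 = 54

54


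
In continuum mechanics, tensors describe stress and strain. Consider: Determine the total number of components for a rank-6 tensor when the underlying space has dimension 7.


The number of components of a rank-r tensor in d dimensions is d^r.
Here d = 7 and r = 6.
7^6 = 117649

117649


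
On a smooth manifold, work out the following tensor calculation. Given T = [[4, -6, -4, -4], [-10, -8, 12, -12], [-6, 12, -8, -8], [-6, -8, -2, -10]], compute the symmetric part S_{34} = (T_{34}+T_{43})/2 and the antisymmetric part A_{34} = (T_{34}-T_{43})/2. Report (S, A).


T_{34} = -8
T_{43} = -2
S_{34} = (-8 + -2)/2 = -10/2 = -5
A_{34} = (-8 - -2)/2 = -6/2 = -3
Check: S + A = -5 + -3 = -8 = T_{34}.

(-5, -3)


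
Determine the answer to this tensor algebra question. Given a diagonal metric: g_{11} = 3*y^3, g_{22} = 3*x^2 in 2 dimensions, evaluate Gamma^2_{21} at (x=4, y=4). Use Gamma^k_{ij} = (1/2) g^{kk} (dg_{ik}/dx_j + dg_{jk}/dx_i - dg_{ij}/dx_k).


For a diagonal metric, Gamma^k_{ij} = (1/2) g^{kk} (dg_{ik}/dx_j + dg_{jk}/dx_i - dg_{ij}/dx_k).
The metric is diagonal, so g_{ab} = 0 for a != b.
At the given point: g_{11} = 192, g_{22} = 48
g^{22} = 1/48
dg_{22}/dx_1 = dg_{22}/dx_1 = 24
dg_{12}/dx_2 = 0 (off-diagonal)
dg_{21}/dx_2 = 0 (off-diagonal)
Numerator = 24 + 0 - 0 = 24
Gamma^2_{21} = 24 / (2 * 48) = 1/4

1/4


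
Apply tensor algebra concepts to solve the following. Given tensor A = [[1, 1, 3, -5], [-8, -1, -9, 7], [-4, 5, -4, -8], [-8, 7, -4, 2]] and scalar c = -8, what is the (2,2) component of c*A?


Scalar multiplication: (cA)_{ij} = c * A_{ij}.
c = -8
A_{22} = -1
(cA)_{22} = -8 * -1 = 8

8


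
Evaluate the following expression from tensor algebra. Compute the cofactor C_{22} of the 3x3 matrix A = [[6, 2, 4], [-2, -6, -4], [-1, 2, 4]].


To find cofactor C_{22}, delete row 2 and column 2.
The resulting 2x2 submatrix is: [[6, 4], [-1, 4]]
Minor M_{22} = 6*4 - 4*-1
  = 24 - -4 = 28
Sign = (-1)^(2+2) = (-1)^4 = 1
Cofactor C_{22} = 1 * 28 = 28

28


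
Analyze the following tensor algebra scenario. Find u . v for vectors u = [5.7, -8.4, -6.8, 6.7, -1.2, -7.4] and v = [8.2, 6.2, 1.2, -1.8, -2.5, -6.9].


The inner product u . v = sum of u_i * v_i.
Term-by-term: 5.7 * 8.2, -8.4 * 6.2, -6.8 * 1.2, 6.7 * -1.8, -1.2 * -2.5, -7.4 * -6.9
Products: 46.74, -52.08, -8.16, -12.06, 3, 51.06
Sum = 46.74 + -52.08 + -8.16 + -12.06 + 3 + 51.06 = 28.5

28.5
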